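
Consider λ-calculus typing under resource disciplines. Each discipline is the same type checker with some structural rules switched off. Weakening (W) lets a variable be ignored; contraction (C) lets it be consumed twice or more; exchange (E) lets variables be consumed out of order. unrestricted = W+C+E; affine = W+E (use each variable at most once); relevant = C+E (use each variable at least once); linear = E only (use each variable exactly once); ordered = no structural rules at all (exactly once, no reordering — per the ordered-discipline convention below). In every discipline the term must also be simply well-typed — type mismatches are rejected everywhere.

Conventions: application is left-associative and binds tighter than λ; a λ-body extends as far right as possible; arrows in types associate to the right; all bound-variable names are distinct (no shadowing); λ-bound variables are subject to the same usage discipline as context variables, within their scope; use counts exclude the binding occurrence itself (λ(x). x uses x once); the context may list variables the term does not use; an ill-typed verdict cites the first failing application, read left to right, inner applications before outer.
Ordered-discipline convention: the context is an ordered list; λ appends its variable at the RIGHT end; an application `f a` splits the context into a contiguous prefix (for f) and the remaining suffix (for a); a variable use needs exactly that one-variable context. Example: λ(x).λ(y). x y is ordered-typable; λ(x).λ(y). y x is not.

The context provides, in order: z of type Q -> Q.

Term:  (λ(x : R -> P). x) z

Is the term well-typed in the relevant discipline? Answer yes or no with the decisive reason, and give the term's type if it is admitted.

no — not simply typable
use counts: z: 1×, x (bound): 1×
use order (left to right): x, z
typing: ill-typed: an application expects R -> P but receives Q -> Q
per-discipline verdicts: ordered ✗ | linear ✗ | affine ✗ | relevant ✗ | unrestricted ✗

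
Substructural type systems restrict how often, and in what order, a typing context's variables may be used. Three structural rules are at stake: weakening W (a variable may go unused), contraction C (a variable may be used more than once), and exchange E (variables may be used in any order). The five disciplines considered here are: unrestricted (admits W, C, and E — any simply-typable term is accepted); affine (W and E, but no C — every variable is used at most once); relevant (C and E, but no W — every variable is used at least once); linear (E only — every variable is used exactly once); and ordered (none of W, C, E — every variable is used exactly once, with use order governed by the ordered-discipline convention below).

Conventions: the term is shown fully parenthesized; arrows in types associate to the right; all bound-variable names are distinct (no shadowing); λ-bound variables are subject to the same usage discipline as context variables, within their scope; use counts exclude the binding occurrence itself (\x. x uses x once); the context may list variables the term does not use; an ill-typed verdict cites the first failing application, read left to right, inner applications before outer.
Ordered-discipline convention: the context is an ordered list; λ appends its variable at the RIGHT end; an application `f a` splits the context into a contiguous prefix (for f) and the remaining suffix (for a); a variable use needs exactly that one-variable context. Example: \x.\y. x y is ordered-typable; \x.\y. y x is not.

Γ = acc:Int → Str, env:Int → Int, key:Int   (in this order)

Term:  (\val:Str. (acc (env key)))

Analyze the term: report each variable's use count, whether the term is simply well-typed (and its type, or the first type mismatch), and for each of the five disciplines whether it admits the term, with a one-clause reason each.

counts: acc ×1, env ×1, key ×1, val (λ-bound) ×0
uses in reading order: acc, env, key
typing: well-typed — term : Str → Str
ordered ✗ (unused: val — weakening required)
linear ✗ (unused: val — weakening required)
affine ✓ (acc, env, key, val: no repeats, contraction unneeded)
relevant ✗ (unused: val — weakening required)
unrestricted ✓ (well-typed at Str → Str; no restrictions here)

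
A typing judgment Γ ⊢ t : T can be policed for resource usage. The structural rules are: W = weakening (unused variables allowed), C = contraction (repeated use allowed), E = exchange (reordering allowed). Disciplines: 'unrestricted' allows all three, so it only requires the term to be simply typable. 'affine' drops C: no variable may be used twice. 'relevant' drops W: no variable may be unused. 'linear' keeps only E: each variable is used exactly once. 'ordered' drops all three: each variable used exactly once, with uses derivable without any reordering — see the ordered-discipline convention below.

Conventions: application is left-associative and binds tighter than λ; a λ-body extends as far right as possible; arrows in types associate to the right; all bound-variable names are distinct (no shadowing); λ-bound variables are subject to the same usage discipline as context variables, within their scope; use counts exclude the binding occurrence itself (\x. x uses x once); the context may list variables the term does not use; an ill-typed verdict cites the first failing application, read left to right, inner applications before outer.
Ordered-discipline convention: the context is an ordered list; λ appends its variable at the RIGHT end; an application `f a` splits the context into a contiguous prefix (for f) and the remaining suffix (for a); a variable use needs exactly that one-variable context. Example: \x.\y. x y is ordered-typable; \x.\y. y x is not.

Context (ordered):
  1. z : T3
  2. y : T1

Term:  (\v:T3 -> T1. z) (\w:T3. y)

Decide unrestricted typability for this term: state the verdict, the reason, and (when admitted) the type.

yes — simply typable at T3; W, C, E all held; term : T3
variable uses: z=1; y=1; v [bound]=0; w [bound]=0
use order (left to right): z, y
typing: well-typed at T3
summary: ordered ✗, linear ✗, affine ✓, relevant ✗, unrestricted ✓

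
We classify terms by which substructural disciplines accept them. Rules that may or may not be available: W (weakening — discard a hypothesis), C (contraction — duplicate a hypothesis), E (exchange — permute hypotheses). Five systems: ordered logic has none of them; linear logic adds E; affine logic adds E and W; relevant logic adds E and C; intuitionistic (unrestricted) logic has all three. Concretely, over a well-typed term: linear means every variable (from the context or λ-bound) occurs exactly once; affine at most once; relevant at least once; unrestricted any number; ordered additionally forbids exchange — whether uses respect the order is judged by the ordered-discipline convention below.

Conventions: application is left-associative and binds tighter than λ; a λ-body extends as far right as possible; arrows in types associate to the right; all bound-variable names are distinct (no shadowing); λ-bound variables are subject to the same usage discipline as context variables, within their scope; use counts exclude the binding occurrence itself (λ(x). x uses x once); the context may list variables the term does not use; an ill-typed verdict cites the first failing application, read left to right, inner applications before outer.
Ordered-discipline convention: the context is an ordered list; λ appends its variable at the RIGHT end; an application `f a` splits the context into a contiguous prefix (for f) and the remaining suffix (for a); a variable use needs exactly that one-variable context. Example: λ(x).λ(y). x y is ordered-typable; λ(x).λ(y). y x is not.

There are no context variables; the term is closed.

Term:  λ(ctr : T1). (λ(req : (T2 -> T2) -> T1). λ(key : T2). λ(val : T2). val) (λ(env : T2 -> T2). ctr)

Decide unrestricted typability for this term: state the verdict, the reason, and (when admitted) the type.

yes — type-checks (T1 -> T2 -> T2 -> T2) and nothing is barred; term : T1 -> T2 -> T2 -> T2
usage: ctr (λ-bound): 1×, req (λ-bound): 0×, key (λ-bound): 0×, val (λ-bound): 1×, env (λ-bound): 0×
uses in reading order: val, ctr
typing: ✓ — T1 -> T2 -> T2 -> T2
summary: ordered ✗, linear ✗, affine ✓, relevant ✗, unrestricted ✓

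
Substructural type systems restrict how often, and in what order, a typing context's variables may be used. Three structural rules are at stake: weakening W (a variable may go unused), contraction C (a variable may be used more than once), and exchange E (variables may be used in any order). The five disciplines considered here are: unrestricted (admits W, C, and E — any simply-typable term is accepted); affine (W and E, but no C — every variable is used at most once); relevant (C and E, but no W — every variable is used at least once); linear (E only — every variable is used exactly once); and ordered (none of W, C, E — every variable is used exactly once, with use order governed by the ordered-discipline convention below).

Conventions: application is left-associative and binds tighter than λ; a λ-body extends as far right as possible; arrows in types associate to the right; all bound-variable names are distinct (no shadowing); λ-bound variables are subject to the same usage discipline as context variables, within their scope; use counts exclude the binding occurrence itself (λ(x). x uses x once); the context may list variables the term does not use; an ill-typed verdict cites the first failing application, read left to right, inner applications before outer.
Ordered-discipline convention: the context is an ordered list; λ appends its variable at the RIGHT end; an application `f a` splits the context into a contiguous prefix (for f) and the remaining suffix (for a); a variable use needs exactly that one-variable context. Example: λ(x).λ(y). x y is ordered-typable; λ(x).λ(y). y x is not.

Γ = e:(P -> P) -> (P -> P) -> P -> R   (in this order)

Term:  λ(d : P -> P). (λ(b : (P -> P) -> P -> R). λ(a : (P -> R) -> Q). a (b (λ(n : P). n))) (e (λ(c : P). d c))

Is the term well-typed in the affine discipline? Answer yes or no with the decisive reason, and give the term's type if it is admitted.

yes — at most one use each (e, d, b, a, n, c); term : (P -> P) -> ((P -> R) -> Q) -> Q
counts: e ×1, d (λ-bound) ×1, b (λ-bound) ×1, a (λ-bound) ×1, n (λ-bound) ×1, c (λ-bound) ×1
left-to-right use order: a, b, n, e, d, c
typing: ✓ — (P -> P) -> ((P -> R) -> Q) -> Q
across the five disciplines: ordered ✗ | linear ✓ | affine ✓ | relevant ✓ | unrestricted ✓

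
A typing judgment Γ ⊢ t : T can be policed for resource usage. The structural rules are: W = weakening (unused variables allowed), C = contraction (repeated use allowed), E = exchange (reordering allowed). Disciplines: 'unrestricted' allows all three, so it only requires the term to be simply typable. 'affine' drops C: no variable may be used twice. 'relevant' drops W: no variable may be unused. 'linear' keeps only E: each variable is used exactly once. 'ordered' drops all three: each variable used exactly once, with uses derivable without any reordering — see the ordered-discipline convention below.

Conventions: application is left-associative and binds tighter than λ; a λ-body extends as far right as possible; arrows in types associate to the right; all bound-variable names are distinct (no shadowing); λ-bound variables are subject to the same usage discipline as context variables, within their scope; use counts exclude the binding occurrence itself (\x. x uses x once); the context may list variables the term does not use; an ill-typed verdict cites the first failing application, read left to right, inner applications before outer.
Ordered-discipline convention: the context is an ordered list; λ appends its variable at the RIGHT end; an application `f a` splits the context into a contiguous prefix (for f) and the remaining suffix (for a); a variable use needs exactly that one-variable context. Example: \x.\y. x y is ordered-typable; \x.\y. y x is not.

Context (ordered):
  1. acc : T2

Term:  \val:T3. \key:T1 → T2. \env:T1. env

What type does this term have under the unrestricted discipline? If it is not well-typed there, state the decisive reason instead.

term : T3 → (T1 → T2) → T1 → T1
use counts: acc=0; val (λ-bound)=0; key (λ-bound)=0; env (λ-bound)=1
uses in reading order: env
typing: ✓ — T3 → (T1 → T2) → T1 → T1
across the five disciplines: ordered ✗ · linear ✗ · affine ✓ · relevant ✗ · unrestricted ✓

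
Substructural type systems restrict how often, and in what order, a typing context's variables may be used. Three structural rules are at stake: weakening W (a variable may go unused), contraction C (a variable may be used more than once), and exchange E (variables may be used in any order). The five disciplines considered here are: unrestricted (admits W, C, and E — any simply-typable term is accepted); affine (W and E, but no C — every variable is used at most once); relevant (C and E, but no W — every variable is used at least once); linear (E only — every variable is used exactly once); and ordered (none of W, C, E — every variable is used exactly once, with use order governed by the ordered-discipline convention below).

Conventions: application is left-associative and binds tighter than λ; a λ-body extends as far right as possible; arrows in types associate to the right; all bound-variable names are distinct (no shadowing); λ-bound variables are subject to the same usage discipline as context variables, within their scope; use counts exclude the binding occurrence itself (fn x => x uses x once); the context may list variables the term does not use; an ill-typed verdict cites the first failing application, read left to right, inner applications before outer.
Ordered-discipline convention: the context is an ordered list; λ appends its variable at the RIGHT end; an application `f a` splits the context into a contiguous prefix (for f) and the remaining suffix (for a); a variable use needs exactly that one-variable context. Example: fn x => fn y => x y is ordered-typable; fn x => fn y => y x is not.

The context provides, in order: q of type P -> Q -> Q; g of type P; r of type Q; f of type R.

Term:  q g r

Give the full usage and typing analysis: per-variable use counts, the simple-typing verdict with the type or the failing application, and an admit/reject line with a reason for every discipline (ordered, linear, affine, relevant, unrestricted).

usage: q ×1; g ×1; r ×1; f ×0
order of uses: q, g, r
typing: ✓ — Q
ordered: ✗ — f never used (weakening)
linear: ✗ — f never used (weakening)
affine: ✓ — q, g, r, f: no repeats, contraction unneeded
relevant: ✗ — f never used (weakening)
unrestricted: ✓ — typability at Q is all that's needed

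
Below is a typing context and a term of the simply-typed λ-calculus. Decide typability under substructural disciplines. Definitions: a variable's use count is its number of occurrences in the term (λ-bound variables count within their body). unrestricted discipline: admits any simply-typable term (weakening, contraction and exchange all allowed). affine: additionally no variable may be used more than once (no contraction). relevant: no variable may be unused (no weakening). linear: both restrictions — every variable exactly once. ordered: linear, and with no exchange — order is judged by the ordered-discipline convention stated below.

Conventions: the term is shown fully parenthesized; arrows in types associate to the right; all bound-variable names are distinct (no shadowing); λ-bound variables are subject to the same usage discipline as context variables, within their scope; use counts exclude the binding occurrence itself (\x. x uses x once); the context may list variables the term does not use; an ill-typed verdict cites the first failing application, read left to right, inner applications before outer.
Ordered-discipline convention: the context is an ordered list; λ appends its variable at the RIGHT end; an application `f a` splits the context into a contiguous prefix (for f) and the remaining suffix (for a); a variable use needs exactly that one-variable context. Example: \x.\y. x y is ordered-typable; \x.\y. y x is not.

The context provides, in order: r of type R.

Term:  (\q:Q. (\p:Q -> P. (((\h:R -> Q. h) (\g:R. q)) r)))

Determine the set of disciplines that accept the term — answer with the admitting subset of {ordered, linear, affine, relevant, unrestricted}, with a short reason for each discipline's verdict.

admitting disciplines: affine, unrestricted
counts: r: 1×, q (bound): 1×, p (bound): 0×, h (bound): 1×, g (bound): 0×
uses in reading order: h, q, r
typing: the term checks, with type Q -> (Q -> P) -> Q
ordered: ✗, needs weakening: p, g unused
linear: ✗, needs weakening: p, g unused
affine: ✓, none of r, q, p, h, g used more than once
relevant: ✗, needs weakening: p, g unused
unrestricted: ✓, typability at Q -> (Q -> P) -> Q is all that's needed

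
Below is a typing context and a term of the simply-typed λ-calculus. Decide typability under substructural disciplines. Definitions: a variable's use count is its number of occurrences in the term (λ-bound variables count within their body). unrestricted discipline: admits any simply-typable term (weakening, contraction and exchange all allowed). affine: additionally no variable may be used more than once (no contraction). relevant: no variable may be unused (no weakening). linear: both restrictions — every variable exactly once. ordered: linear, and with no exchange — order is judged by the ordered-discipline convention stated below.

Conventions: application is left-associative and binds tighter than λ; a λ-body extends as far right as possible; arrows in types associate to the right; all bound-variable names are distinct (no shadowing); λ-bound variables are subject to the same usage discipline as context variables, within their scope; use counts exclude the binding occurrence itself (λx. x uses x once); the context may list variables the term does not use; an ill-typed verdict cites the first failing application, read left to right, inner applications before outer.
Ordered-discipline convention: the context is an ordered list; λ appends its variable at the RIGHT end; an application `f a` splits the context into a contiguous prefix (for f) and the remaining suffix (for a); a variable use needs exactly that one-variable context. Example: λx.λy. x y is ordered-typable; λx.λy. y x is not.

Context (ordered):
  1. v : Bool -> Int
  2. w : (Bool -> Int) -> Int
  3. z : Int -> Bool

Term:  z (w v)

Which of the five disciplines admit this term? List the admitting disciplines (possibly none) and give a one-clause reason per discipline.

admitting disciplines: linear, affine, relevant, unrestricted
usage: v=1, w=1, z=1
left-to-right use order: z, w, v
typing: ✓ — Bool
ordered ✗ (no contiguous prefix/suffix split fits z, w, v)
linear ✓ (v, w, z: one use apiece)
affine ✓ (no duplicate uses among v, w, z)
relevant ✓ (every one of v, w, z appears)
unrestricted ✓ (simply typable at Bool; W, C, E all held)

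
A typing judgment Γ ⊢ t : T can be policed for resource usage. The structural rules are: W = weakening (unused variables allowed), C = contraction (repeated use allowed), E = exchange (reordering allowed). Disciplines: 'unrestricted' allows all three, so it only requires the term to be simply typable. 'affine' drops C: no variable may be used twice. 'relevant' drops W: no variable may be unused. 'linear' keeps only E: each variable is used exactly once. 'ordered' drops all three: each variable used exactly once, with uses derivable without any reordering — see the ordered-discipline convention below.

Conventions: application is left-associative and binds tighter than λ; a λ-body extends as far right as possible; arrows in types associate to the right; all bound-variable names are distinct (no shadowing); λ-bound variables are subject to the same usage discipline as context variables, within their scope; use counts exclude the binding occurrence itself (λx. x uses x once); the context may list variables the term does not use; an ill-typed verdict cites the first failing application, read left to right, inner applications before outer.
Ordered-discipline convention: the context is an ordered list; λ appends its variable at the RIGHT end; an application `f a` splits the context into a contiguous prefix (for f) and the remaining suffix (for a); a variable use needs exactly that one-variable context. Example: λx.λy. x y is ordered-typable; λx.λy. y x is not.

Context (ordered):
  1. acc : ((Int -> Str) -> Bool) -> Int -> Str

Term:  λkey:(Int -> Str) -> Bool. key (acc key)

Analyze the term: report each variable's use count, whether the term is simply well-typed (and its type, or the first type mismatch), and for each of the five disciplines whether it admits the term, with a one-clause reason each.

usage: acc=1, key (bound)=2
uses in reading order: key, acc, key
typing: well-typed at ((Int -> Str) -> Bool) -> Bool
ordered: ✗, key ×2 used more than once (contraction)
linear: ✗, key ×2 used more than once (contraction)
affine: ✗, key ×2 used more than once (contraction)
relevant: ✓, every one of acc, key appears
unrestricted: ✓, well-typed at ((Int -> Str) -> Bool) -> Bool; no restrictions here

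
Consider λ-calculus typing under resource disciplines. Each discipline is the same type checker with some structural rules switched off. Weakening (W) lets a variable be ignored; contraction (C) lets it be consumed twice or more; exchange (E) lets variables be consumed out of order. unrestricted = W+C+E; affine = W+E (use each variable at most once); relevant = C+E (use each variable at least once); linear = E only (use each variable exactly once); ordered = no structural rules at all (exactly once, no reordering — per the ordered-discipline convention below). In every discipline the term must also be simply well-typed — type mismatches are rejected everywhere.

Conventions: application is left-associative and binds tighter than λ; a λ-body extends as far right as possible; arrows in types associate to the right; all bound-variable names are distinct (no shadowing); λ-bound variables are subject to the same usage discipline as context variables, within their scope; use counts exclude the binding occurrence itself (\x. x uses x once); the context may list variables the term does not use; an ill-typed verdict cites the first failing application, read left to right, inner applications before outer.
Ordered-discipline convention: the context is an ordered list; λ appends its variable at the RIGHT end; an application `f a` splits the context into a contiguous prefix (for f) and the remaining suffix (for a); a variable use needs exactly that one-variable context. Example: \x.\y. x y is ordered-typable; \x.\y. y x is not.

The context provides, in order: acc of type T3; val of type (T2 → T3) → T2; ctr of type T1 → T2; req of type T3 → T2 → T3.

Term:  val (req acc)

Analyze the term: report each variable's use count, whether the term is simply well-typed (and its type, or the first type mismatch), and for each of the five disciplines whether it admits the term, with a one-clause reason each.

variable uses: acc: 1×; val: 1×; ctr: 0×; req: 1×
uses in reading order: val, req, acc
typing: ✓ — T2
ordered: ✗ — needs weakening: ctr unused
linear: ✗ — needs weakening: ctr unused
affine: ✓ — none of acc, val, ctr, req used more than once
relevant: ✗ — needs weakening: ctr unused
unrestricted: ✓ — type-checks (T2) and nothing is barred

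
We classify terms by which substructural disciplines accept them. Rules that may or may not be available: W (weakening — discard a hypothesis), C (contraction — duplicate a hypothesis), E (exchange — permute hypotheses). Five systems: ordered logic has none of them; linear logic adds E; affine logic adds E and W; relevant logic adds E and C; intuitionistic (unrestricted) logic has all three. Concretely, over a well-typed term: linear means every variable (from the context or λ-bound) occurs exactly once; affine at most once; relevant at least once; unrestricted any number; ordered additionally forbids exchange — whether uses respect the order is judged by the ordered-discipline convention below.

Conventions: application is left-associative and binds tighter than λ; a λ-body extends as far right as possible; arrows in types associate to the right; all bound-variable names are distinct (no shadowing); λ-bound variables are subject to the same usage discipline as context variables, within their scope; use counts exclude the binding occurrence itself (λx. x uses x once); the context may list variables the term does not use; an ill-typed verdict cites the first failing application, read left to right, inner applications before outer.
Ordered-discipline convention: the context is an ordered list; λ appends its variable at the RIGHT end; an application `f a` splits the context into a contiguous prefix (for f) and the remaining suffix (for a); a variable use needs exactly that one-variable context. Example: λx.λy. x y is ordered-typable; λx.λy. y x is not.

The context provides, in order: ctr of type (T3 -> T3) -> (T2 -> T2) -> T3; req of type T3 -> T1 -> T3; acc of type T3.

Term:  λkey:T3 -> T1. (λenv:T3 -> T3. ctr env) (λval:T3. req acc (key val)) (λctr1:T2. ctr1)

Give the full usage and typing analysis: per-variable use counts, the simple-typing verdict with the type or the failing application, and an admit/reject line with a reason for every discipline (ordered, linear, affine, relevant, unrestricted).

usage: ctr ×1; req ×1; acc ×1; key [bound] ×1; env [bound] ×1; val [bound] ×1; ctr1 [bound] ×1
order of uses: ctr, env, req, acc, key, val, ctr1
typing: well-typed at (T3 -> T1) -> T3
ordered: ✓ — ctr, req, acc, key, env, val, ctr1 once each; derivable with no W/C/E
linear: ✓ — exactly-once usage across ctr, req, acc, key, env, val, ctr1
affine: ✓ — ctr, req, acc, key, env, val, ctr1: no repeats, contraction unneeded
relevant: ✓ — none of ctr, req, acc, key, env, val, ctr1 goes unused
unrestricted: ✓ — well-typed at (T3 -> T1) -> T3; no restrictions here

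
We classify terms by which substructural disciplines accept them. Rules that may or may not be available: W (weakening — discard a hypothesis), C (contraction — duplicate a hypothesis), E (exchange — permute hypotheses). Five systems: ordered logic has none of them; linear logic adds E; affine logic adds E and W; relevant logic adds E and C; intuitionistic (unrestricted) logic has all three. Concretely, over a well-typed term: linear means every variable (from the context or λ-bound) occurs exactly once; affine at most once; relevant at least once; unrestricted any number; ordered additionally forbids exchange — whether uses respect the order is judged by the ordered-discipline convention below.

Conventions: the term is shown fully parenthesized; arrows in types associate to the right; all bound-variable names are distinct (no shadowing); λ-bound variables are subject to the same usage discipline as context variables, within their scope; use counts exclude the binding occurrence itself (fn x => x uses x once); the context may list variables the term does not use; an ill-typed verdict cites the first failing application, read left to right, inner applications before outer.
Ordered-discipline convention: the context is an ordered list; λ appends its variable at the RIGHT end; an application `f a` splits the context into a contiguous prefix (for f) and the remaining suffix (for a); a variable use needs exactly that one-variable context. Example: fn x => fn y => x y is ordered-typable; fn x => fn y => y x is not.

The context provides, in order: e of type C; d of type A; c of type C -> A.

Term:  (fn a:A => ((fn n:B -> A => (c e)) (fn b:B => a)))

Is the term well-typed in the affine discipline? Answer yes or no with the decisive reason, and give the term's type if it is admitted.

yes — e, d, c, a, n, b: no repeats, contraction unneeded; term : A -> A
use counts: e: 1, d: 0, c: 1, a [bound]: 1, n [bound]: 0, b [bound]: 0
order of uses: c, e, a
typing: well-typed at A -> A
summary: ordered ✗ · linear ✗ · affine ✓ · relevant ✗ · unrestricted ✓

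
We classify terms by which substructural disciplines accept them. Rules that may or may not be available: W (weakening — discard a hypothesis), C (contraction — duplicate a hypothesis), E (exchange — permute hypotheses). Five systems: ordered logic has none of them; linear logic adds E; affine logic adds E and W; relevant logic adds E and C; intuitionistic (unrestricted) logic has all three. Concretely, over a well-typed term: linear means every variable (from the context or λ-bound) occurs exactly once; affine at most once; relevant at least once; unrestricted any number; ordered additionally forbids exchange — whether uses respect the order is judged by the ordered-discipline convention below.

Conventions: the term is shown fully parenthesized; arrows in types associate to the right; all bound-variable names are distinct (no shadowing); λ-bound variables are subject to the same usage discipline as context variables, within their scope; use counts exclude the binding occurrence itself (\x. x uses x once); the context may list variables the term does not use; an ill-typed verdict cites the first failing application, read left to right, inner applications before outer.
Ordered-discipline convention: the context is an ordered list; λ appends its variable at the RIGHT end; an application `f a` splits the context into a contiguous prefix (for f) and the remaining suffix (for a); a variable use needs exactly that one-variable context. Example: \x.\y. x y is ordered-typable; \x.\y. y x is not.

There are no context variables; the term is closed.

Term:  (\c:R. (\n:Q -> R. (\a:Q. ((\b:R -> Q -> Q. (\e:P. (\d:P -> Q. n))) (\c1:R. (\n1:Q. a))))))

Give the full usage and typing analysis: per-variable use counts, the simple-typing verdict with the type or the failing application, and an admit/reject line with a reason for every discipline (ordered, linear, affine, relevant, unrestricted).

variable uses: c [bound]=0, n [bound]=1, a [bound]=1, b [bound]=0, e [bound]=0, d [bound]=0, c1 [bound]=0, n1 [bound]=0
use order (left to right): n, a
typing: well-typed at R -> (Q -> R) -> Q -> P -> (P -> Q) -> Q -> R
ordered: ✗ — c, b, e, d, c1, n1 left unused
linear: ✗ — c, b, e, d, c1, n1 left unused
affine: ✓ — no duplicate uses among c, n, a, b, e, d, c1, n1
relevant: ✗ — c, b, e, d, c1, n1 left unused
unrestricted: ✓ — well-typed at R -> (Q -> R) -> Q -> P -> (P -> Q) -> Q -> R; no restrictions here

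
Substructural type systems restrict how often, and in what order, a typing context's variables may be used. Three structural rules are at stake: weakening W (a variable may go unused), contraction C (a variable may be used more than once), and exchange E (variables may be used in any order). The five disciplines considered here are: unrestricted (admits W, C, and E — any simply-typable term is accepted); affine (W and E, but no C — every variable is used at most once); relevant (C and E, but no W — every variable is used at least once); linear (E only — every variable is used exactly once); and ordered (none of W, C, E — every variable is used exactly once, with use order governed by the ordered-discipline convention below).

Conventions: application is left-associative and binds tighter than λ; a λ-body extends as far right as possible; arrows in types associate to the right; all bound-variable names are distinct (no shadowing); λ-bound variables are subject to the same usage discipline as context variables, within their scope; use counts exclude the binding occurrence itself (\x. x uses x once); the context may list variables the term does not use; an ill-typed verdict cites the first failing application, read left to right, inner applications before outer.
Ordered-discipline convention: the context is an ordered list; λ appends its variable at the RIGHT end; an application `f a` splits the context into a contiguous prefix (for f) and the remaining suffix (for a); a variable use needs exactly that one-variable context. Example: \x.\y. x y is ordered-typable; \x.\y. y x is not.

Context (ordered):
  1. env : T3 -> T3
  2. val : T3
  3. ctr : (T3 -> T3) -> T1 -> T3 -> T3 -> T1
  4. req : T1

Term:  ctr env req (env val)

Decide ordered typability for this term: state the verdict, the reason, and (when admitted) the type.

no — env ×2 used more than once (contraction)
usage: env=2, val=1, ctr=1, req=1
use order (left to right): ctr, env, req, env, val
typing: ✓ — T3 -> T1
per-discipline verdicts: ordered ✗; linear ✗; affine ✗; relevant ✓; unrestricted ✓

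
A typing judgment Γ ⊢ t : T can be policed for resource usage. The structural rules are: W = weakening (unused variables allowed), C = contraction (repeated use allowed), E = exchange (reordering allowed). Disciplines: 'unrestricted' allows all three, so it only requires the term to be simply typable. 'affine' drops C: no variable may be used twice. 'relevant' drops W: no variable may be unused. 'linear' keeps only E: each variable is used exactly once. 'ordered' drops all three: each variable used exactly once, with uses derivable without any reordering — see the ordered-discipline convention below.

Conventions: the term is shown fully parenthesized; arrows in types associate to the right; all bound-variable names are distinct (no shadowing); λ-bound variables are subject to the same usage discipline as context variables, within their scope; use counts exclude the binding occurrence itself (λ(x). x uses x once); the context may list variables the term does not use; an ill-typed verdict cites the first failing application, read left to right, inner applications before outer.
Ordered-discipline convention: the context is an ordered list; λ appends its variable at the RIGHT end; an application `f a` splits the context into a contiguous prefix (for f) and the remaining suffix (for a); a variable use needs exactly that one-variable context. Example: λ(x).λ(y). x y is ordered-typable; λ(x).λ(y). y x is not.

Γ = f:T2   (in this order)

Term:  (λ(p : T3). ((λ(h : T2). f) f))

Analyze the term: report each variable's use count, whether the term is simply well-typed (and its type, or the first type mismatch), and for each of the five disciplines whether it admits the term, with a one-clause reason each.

use counts: f: 2×; p (λ-bound): 0×; h (λ-bound): 0×
uses in reading order: f, f
typing: the term checks, with type T3 → T2
ordered ✗ (f ×2 used more than once (contraction); needs weakening: p, h unused)
linear ✗ (f ×2 used more than once (contraction); needs weakening: p, h unused)
affine ✗ (f ×2 used more than once (contraction))
relevant ✗ (needs weakening: p, h unused)
unrestricted ✓ (well-typed at T3 → T2; no restrictions here)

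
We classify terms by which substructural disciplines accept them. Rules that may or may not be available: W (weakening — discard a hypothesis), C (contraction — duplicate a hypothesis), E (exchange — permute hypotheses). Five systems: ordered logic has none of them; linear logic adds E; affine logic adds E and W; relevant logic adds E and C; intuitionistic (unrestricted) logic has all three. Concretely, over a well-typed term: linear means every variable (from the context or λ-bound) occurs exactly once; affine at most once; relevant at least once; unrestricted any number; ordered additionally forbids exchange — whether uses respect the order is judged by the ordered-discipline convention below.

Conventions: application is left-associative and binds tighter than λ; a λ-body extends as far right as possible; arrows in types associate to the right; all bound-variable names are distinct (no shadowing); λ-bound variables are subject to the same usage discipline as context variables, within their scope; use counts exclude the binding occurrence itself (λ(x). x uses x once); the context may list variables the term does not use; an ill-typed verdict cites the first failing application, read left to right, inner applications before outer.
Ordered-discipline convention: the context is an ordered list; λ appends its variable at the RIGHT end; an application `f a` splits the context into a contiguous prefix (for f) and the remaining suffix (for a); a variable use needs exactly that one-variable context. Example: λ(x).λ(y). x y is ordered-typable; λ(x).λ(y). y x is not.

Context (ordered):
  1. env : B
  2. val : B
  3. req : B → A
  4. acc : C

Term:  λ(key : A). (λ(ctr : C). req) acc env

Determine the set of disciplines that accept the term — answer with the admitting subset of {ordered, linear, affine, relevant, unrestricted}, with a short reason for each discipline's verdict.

accepted by: affine, unrestricted
usage: env: 1; val: 0; req: 1; acc: 1; key [bound]: 0; ctr [bound]: 0
use order (left to right): req, acc, env
typing: the term checks, with type A → A
ordered ✗ (val, key, ctr left unused)
linear ✗ (val, key, ctr left unused)
affine ✓ (no duplicate uses among env, val, req, acc, key, ctr)
relevant ✗ (val, key, ctr left unused)
unrestricted ✓ (well-typed at A → A; no restrictions here)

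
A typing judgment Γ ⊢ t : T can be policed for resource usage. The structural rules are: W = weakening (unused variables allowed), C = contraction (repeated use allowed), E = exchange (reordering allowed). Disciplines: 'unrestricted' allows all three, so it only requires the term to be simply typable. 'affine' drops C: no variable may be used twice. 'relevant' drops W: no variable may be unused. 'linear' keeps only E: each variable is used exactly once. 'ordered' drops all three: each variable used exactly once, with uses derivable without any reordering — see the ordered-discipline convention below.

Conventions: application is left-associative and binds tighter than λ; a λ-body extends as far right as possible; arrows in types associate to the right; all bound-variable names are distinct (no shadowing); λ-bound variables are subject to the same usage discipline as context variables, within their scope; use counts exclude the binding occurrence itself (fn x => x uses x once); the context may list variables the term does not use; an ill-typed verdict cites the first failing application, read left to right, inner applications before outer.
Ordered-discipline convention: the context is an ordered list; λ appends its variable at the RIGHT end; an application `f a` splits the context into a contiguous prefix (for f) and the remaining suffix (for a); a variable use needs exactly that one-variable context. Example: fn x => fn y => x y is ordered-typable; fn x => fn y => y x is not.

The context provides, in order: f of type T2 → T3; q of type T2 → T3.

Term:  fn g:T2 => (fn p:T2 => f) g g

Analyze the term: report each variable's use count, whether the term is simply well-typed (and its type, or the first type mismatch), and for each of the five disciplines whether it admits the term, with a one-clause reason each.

variable uses: f=1, q=0, g [bound]=2, p [bound]=0
order of uses: f, g, g
typing: well-typed — term : T2 → T3
ordered: ✗ — g ×2 used more than once (contraction); q, p never used (weakening)
linear: ✗ — g ×2 used more than once (contraction); q, p never used (weakening)
affine: ✗ — g ×2 used more than once (contraction)
relevant: ✗ — q, p never used (weakening)
unrestricted: ✓ — type-checks (T2 → T3) and nothing is barred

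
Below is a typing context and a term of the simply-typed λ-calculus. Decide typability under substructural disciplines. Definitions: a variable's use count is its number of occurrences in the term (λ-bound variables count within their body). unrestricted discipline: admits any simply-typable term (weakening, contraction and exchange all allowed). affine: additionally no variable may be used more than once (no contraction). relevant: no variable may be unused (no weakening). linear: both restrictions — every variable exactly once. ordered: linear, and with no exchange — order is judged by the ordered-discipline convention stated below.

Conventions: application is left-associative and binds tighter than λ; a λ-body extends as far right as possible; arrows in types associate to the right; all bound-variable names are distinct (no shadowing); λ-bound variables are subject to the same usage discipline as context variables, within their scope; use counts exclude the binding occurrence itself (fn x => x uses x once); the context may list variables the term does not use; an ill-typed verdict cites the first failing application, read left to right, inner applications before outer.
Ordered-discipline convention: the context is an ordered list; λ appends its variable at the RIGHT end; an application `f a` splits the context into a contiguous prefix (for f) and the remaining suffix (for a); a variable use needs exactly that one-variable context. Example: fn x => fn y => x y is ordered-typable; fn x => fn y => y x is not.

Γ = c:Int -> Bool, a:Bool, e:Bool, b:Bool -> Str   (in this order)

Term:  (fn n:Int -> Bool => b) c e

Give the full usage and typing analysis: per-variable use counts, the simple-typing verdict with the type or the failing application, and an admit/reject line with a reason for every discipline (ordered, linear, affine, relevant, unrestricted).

use counts: c: 1×, a: 0×, e: 1×, b: 1×, n (λ-bound): 0×
order of uses: b, c, e
typing: the term checks, with type Str
ordered: ✗, unused: a, n — weakening required
linear: ✗, unused: a, n — weakening required
affine: ✓, none of c, a, e, b, n used more than once
relevant: ✗, unused: a, n — weakening required
unrestricted: ✓, typability at Str is all that's needed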